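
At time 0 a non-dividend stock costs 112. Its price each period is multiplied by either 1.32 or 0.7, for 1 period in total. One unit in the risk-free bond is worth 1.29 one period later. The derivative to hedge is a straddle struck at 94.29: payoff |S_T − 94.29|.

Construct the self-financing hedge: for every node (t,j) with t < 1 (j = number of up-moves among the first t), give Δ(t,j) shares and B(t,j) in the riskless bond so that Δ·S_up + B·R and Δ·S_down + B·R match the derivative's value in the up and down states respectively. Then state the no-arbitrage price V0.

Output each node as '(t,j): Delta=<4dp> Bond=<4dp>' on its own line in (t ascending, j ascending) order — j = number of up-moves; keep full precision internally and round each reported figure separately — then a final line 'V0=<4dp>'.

No-arbitrage ⇒ martingale measure with p* = (R−d)/(u−d) = 0.9516.
Payoff layer (t=1): V(1,0)=15.8900, V(1,1)=53.5500
Node (0,0) S=112.0000: V=(p*·53.5500+(1−p*)·15.8900)/1.29=40.0990; Δ=(53.5500−15.8900)/(147.8400−78.4000)=0.5423; B=V−Δ·S=-20.6429
Root portfolio cost Δ·112+B reproduces V0=40.0990.

(0,0): Delta=0.5423 Bond=-20.6429
V0=40.0990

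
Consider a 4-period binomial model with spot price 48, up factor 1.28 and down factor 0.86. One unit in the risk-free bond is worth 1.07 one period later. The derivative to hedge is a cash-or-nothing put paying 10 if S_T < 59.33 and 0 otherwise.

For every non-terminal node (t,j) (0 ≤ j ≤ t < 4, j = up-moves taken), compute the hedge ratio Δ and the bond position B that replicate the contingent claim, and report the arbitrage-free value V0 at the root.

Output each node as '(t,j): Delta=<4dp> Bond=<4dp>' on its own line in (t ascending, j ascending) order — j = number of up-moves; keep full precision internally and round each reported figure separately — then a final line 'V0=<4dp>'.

Under the risk-neutral measure, an up-move has probability p* = (R−d)/(u−d) = 0.5000 and values discount at R = 1.07.
Payoff layer (t=4): V(4,0)=10.0000, V(4,1)=10.0000, V(4,2)=10.0000, V(4,3)=0.0000, V(4,4)=0.0000
  t=3,j=0: stock 30.5307 → up 39.0793 (V=10.0000), down 26.2564 (V=10.0000). Price 9.3458; hedge Δ=0.0000, bond B=9.3458.
  t=3,j=1: stock 45.4410 → up 58.1645 (V=10.0000), down 39.0793 (V=10.0000). Price 9.3458; hedge Δ=0.0000, bond B=9.3458.
  t=3,j=2: stock 67.6332 → up 86.5704 (V=0.0000), down 58.1645 (V=10.0000). Price 4.6729; hedge Δ=-0.3520, bond B=28.4824.
  t=3,j=3: stock 100.6633 → up 128.8490 (V=0.0000), down 86.5704 (V=0.0000). Price 0.0000; hedge Δ=0.0000, bond B=0.0000.
  t=2,j=0: stock 35.5008 → up 45.4410 (V=9.3458), down 30.5307 (V=9.3458). Price 8.7344; hedge Δ=0.0000, bond B=8.7344.
  t=2,j=1: stock 52.8384 → up 67.6332 (V=4.6729), down 45.4410 (V=9.3458). Price 6.5508; hedge Δ=-0.2106, bond B=17.6767.
  t=2,j=2: stock 78.6432 → up 100.6633 (V=0.0000), down 67.6332 (V=4.6729). Price 2.1836; hedge Δ=-0.1415, bond B=13.3095.
  t=1,j=0: stock 41.2800 → up 52.8384 (V=6.5508), down 35.5008 (V=8.7344). Price 7.1426; hedge Δ=-0.1259, bond B=12.3416.
  t=1,j=1: stock 61.4400 → up 78.6432 (V=2.1836), down 52.8384 (V=6.5508). Price 4.0815; hedge Δ=-0.1692, bond B=14.4796.
  t=0,j=0: stock 48.0000 → up 61.4400 (V=4.0815), down 41.2800 (V=7.1426). Price 5.2449; hedge Δ=-0.1518, bond B=12.5333.
The time-0 hedge costs 5.2449, which is the no-arbitrage price.

(0,0): Delta=-0.1518 Bond=12.5333
(1,0): Delta=-0.1259 Bond=12.3416
(1,1): Delta=-0.1692 Bond=14.4796
(2,0): Delta=0.0000 Bond=8.7344
(2,1): Delta=-0.2106 Bond=17.6767
(2,2): Delta=-0.1415 Bond=13.3095
(3,0): Delta=0.0000 Bond=9.3458
(3,1): Delta=0.0000 Bond=9.3458
(3,2): Delta=-0.3520 Bond=28.4824
(3,3): Delta=0.0000 Bond=0.0000
V0=5.2449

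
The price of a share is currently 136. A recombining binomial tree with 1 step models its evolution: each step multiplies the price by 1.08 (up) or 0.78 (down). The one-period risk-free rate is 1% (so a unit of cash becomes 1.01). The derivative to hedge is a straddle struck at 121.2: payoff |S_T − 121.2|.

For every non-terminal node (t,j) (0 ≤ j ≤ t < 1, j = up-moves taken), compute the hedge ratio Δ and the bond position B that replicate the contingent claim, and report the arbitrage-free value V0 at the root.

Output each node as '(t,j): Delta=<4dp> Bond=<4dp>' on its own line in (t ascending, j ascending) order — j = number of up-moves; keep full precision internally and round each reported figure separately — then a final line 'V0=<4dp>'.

(0,0): Delta=0.2588 Bond=-12.2139
V0=22.9861

Risk-neutral probability p* = (R−d)/(u−d) = (1.01−0.78)/(1.08−0.78) = 0.7667.
Terminal payoffs: V(1,0)=15.1200, V(1,1)=25.6800
(0,0): S=136.0000. Δ = (V_up−V_dn)/(S_up−S_dn) = (25.6800−15.1200)/(146.8800−106.0800) = 0.2588. V = [p*·25.6800 + (1−p*)·15.1200]/1.01 = 22.9861. B = V − Δ·S = -12.2139.
Each (Δ,B) replicates both successor values, so the strategy is self-financing and V0 is arbitrage-free.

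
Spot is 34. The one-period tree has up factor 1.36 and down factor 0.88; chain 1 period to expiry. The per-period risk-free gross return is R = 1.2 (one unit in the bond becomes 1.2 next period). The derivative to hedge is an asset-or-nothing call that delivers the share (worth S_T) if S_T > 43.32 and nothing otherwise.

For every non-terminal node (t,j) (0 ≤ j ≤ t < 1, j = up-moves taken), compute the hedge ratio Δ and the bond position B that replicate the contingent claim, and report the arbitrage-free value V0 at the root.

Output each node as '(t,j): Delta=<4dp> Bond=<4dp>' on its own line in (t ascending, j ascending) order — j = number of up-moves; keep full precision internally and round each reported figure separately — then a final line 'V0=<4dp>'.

(0,0): Delta=2.8333 Bond=-70.6444
V0=25.6889

The replicating-portfolio and risk-neutral prices coincide; use p* = (1.2−0.88)/(1.36−0.88) = 0.6667 for the latter.
Terminal payoffs: V(1,0)=0.0000, V(1,1)=46.2400
Node (0,0) S=34.0000: V=(p*·46.2400+(1−p*)·0.0000)/1.2=25.6889; Δ=(46.2400−0.0000)/(46.2400−29.9200)=2.8333; B=V−Δ·S=-70.6444
Root portfolio cost Δ·34+B reproduces V0=25.6889.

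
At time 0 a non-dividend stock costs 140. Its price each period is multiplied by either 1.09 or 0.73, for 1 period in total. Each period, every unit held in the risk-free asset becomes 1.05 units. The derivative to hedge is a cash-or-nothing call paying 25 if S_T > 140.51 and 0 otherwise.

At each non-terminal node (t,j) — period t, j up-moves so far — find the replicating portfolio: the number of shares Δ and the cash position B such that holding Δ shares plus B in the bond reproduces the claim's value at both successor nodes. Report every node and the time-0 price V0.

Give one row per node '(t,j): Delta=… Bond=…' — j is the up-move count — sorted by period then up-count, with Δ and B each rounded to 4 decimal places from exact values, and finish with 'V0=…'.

(0,0): Delta=0.4960 Bond=-48.2804
V0=21.1640

Risk-neutral probability p* = (R−d)/(u−d) = (1.05−0.73)/(1.09−0.73) = 0.8889.
Terminal payoffs: V(1,0)=0.0000, V(1,1)=25.0000
Node (0,0) S=140.0000: V=(p*·25.0000+(1−p*)·0.0000)/1.05=21.1640; Δ=(25.0000−0.0000)/(152.6000−102.2000)=0.4960; B=V−Δ·S=-48.2804
Each (Δ,B) replicates both successor values, so the strategy is self-financing and V0 is arbitrage-free.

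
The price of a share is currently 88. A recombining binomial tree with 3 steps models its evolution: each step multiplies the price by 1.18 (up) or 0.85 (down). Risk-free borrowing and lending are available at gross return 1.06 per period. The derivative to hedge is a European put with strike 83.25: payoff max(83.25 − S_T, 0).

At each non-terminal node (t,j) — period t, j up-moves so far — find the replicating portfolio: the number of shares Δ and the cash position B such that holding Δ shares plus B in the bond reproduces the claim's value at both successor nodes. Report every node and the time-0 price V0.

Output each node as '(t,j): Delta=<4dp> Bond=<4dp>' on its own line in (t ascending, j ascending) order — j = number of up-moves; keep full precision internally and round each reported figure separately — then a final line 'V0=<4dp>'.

Risk-neutral probability p* = (R−d)/(u−d) = (1.06−0.85)/(1.18−0.85) = 0.6364.
Terminal payoffs: V(3,0)=29.2070, V(3,1)=8.2256, V(3,2)=0.0000, V(3,3)=0.0000
Node (2,0) S=63.5800: V=(p*·8.2256+(1−p*)·29.2070)/1.06=14.9577; Δ=(8.2256−29.2070)/(75.0244−54.0430)=-1.0000; B=V−Δ·S=78.5377
Node (2,1) S=88.2640: V=(p*·0.0000+(1−p*)·8.2256)/1.06=2.8218; Δ=(0.0000−8.2256)/(104.1515−75.0244)=-0.2824; B=V−Δ·S=27.7479
Node (2,2) S=122.5312: V=(p*·0.0000+(1−p*)·0.0000)/1.06=0.0000; Δ=(0.0000−0.0000)/(144.5868−104.1515)=0.0000; B=V−Δ·S=0.0000
Node (1,0) S=74.8000: V=(p*·2.8218+(1−p*)·14.9577)/1.06=6.8254; Δ=(2.8218−14.9577)/(88.2640−63.5800)=-0.4917; B=V−Δ·S=43.6009
Node (1,1) S=103.8400: V=(p*·0.0000+(1−p*)·2.8218)/1.06=0.9680; Δ=(0.0000−2.8218)/(122.5312−88.2640)=-0.0823; B=V−Δ·S=9.5190
Node (0,0) S=88.0000: V=(p*·0.9680+(1−p*)·6.8254)/1.06=2.9226; Δ=(0.9680−6.8254)/(103.8400−74.8000)=-0.2017; B=V−Δ·S=20.6721
Self-financing check: at every node Δ·S+B equals the discounted successor values.

(0,0): Delta=-0.2017 Bond=20.6721
(1,0): Delta=-0.4917 Bond=43.6009
(1,1): Delta=-0.0823 Bond=9.5190
(2,0): Delta=-1.0000 Bond=78.5377
(2,1): Delta=-0.2824 Bond=27.7479
(2,2): Delta=0.0000 Bond=0.0000
V0=2.9226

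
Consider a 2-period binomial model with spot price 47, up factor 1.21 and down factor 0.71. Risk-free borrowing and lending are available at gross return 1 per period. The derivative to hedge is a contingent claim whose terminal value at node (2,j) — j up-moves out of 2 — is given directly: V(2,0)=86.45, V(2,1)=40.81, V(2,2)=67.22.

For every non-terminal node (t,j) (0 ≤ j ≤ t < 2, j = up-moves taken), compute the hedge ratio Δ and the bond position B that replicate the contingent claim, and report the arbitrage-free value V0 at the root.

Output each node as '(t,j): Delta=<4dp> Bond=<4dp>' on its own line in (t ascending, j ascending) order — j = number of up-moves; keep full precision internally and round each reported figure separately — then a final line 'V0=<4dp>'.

Under the risk-neutral measure, an up-move has probability p* = (R−d)/(u−d) = 0.5800 and values discount at R = 1.
Payoff layer (t=2): V(2,0)=86.4500, V(2,1)=40.8100, V(2,2)=67.2200
  t=1,j=0: stock 33.3700 → up 40.3777 (V=40.8100), down 23.6927 (V=86.4500). Price 59.9788; hedge Δ=-2.7354, bond B=151.2588.
  t=1,j=1: stock 56.8700 → up 68.8127 (V=67.2200), down 40.3777 (V=40.8100). Price 56.1278; hedge Δ=0.9288, bond B=3.3078.
  t=0,j=0: stock 47.0000 → up 56.8700 (V=56.1278), down 33.3700 (V=59.9788). Price 57.7452; hedge Δ=-0.1639, bond B=65.4472.
Root portfolio cost Δ·47+B reproduces V0=57.7452.

(0,0): Delta=-0.1639 Bond=65.4472
(1,0): Delta=-2.7354 Bond=151.2588
(1,1): Delta=0.9288 Bond=3.3078
V0=57.7452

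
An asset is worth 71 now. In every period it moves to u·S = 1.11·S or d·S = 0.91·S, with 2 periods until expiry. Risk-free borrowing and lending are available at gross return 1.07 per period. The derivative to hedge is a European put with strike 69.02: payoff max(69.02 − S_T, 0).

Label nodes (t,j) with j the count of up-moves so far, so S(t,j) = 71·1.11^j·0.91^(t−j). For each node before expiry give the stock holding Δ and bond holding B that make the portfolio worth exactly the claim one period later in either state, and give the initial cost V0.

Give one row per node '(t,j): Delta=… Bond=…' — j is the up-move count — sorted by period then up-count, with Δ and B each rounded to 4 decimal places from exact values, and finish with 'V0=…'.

(0,0): Delta=-0.1346 Bond=9.9132
(1,0): Delta=-0.7913 Bond=53.0357
(1,1): Delta=0.0000 Bond=0.0000
V0=0.3572

No-arbitrage ⇒ martingale measure with p* = (R−d)/(u−d) = 0.8000.
Terminal payoffs: V(2,0)=10.2249, V(2,1)=0.0000, V(2,2)=0.0000
Node (1,0) S=64.6100: V=(p*·0.0000+(1−p*)·10.2249)/1.07=1.9112; Δ=(0.0000−10.2249)/(71.7171−58.7951)=-0.7913; B=V−Δ·S=53.0357
Node (1,1) S=78.8100: V=(p*·0.0000+(1−p*)·0.0000)/1.07=0.0000; Δ=(0.0000−0.0000)/(87.4791−71.7171)=0.0000; B=V−Δ·S=0.0000
Node (0,0) S=71.0000: V=(p*·0.0000+(1−p*)·1.9112)/1.07=0.3572; Δ=(0.0000−1.9112)/(78.8100−64.6100)=-0.1346; B=V−Δ·S=9.9132
Check: Δ(0,0)·S0 + B(0,0) = 0.3572 = V0.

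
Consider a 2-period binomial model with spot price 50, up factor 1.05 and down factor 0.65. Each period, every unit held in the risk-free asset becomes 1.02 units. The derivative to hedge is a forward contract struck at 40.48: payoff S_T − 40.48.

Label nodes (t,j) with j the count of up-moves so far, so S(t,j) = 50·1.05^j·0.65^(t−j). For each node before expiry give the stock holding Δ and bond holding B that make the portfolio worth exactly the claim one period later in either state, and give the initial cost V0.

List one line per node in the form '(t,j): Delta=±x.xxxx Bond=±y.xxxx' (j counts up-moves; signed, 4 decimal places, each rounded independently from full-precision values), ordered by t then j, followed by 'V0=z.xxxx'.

The replicating-portfolio and risk-neutral prices coincide; use p* = (1.02−0.65)/(1.05−0.65) = 0.9250 for the latter.
Terminal payoffs: V(2,0)=-19.3550, V(2,1)=-6.3550, V(2,2)=14.6450
(1,0): S=32.5000. Δ = (V_up−V_dn)/(S_up−S_dn) = (-6.3550−-19.3550)/(34.1250−21.1250) = 1.0000. V = [p*·-6.3550 + (1−p*)·-19.3550]/1.02 = -7.1863. B = V − Δ·S = -39.6863.
(1,1): S=52.5000. Δ = (V_up−V_dn)/(S_up−S_dn) = (14.6450−-6.3550)/(55.1250−34.1250) = 1.0000. V = [p*·14.6450 + (1−p*)·-6.3550]/1.02 = 12.8137. B = V − Δ·S = -39.6863.
(0,0): S=50.0000. Δ = (V_up−V_dn)/(S_up−S_dn) = (12.8137−-7.1863)/(52.5000−32.5000) = 1.0000. V = [p*·12.8137 + (1−p*)·-7.1863]/1.02 = 11.0919. B = V − Δ·S = -38.9081.
Root portfolio cost Δ·50+B reproduces V0=11.0919.

(0,0): Delta=1.0000 Bond=-38.9081
(1,0): Delta=1.0000 Bond=-39.6863
(1,1): Delta=1.0000 Bond=-39.6863
V0=11.0919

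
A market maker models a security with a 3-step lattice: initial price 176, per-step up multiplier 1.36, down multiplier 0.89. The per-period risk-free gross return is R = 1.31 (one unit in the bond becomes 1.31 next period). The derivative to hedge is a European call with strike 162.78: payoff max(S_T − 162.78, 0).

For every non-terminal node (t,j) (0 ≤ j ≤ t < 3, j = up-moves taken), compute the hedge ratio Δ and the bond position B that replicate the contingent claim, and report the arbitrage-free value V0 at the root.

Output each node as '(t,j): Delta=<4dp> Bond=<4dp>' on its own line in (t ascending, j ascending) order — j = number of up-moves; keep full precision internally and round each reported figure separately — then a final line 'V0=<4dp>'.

No-arbitrage ⇒ martingale measure with p* = (R−d)/(u−d) = 0.8936.
Terminal values V(3,·): V(3,0)=0.0000, V(3,1)=26.8171, V(3,2)=126.9413, V(3,3)=279.9403
  t=2,j=0: stock 139.4096 → up 189.5971 (V=26.8171), down 124.0745 (V=0.0000). Price 18.2933; hedge Δ=0.4093, bond B=-38.7643.
  t=2,j=1: stock 213.0304 → up 289.7213 (V=126.9413), down 189.5971 (V=26.8171). Price 88.7709; hedge Δ=1.0000, bond B=-124.2595.
  t=2,j=2: stock 325.5296 → up 442.7203 (V=279.9403), down 289.7213 (V=126.9413). Price 201.2701; hedge Δ=1.0000, bond B=-124.2595.
  t=1,j=0: stock 156.6400 → up 213.0304 (V=88.7709), down 139.4096 (V=18.2933). Price 62.0406; hedge Δ=0.9573, bond B=-87.9117.
  t=1,j=1: stock 239.3600 → up 325.5296 (V=201.2701), down 213.0304 (V=88.7709). Price 144.5054; hedge Δ=1.0000, bond B=-94.8546.
  t=0,j=0: stock 176.0000 → up 239.3600 (V=144.5054), down 156.6400 (V=62.0406). Price 103.6126; hedge Δ=0.9969, bond B=-71.8443.
The time-0 hedge costs 103.6126, which is the no-arbitrage price.

(0,0): Delta=0.9969 Bond=-71.8443
(1,0): Delta=0.9573 Bond=-87.9117
(1,1): Delta=1.0000 Bond=-94.8546
(2,0): Delta=0.4093 Bond=-38.7643
(2,1): Delta=1.0000 Bond=-124.2595
(2,2): Delta=1.0000 Bond=-124.2595
V0=103.6126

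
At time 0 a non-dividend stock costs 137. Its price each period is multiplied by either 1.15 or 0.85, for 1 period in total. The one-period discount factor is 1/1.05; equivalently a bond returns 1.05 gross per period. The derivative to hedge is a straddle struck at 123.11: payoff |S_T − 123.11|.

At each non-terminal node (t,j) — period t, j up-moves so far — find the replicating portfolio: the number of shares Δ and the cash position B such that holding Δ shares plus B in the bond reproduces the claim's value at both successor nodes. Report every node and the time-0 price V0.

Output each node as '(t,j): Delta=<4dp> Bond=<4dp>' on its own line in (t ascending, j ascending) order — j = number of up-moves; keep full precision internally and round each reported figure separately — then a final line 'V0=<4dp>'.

(0,0): Delta=0.6759 Bond=-68.6190
V0=23.9810

Risk-neutral probability p* = (R−d)/(u−d) = (1.05−0.85)/(1.15−0.85) = 0.6667.
At expiry t=1: V(1,0)=6.6600, V(1,1)=34.4400
  t=0,j=0: stock 137.0000 → up 157.5500 (V=34.4400), down 116.4500 (V=6.6600). Price 23.9810; hedge Δ=0.6759, bond B=-68.6190.
Each (Δ,B) replicates both successor values, so the strategy is self-financing and V0 is arbitrage-free.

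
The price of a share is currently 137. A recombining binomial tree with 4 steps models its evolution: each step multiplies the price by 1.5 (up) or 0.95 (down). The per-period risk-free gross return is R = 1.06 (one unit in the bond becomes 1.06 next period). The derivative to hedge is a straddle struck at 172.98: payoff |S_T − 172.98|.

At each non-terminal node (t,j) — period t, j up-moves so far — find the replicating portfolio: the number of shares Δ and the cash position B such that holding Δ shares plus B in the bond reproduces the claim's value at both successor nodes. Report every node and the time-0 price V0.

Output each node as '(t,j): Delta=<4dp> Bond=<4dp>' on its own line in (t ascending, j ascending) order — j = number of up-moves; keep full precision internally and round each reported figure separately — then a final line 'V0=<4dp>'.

Since d<R<u, set p* = (R−d)/(u−d) = 0.2000; price each node as the discounted p*-expectation of its children.
At expiry t=4: V(4,0)=61.3926, V(4,1)=3.2106, V(4,2)=105.2156, V(4,3)=266.2763, V(4,4)=520.5825
Node (3,0) S=117.4604: V=(p*·3.2106+(1−p*)·61.3926)/1.06=46.9398; Δ=(3.2106−61.3926)/(176.1906−111.5874)=-0.9006; B=V−Δ·S=152.7254
Node (3,1) S=185.4638: V=(p*·105.2156+(1−p*)·3.2106)/1.06=22.2751; Δ=(105.2156−3.2106)/(278.1956−176.1906)=1.0000; B=V−Δ·S=-163.1887
Node (3,2) S=292.8375: V=(p*·266.2763+(1−p*)·105.2156)/1.06=129.6488; Δ=(266.2763−105.2156)/(439.2562−278.1956)=1.0000; B=V−Δ·S=-163.1887
Node (3,3) S=462.3750: V=(p*·520.5825+(1−p*)·266.2763)/1.06=299.1863; Δ=(520.5825−266.2763)/(693.5625−439.2562)=1.0000; B=V−Δ·S=-163.1887
Node (2,0) S=123.6425: V=(p*·22.2751+(1−p*)·46.9398)/1.06=39.6291; Δ=(22.2751−46.9398)/(185.4638−117.4604)=-0.3627; B=V−Δ·S=84.4742
Node (2,1) S=195.2250: V=(p*·129.6488+(1−p*)·22.2751)/1.06=41.2734; Δ=(129.6488−22.2751)/(292.8375−185.4637)=1.0000; B=V−Δ·S=-153.9516
Node (2,2) S=308.2500: V=(p*·299.1863+(1−p*)·129.6488)/1.06=154.2984; Δ=(299.1863−129.6488)/(462.3750−292.8375)=1.0000; B=V−Δ·S=-153.9516
Node (1,0) S=130.1500: V=(p*·41.2734+(1−p*)·39.6291)/1.06=37.6962; Δ=(41.2734−39.6291)/(195.2250−123.6425)=0.0230; B=V−Δ·S=34.7066
Node (1,1) S=205.5000: V=(p*·154.2984+(1−p*)·41.2734)/1.06=60.2627; Δ=(154.2984−41.2734)/(308.2500−195.2250)=1.0000; B=V−Δ·S=-145.2373
Node (0,0) S=137.0000: V=(p*·60.2627+(1−p*)·37.6962)/1.06=39.8203; Δ=(60.2627−37.6962)/(205.5000−130.1500)=0.2995; B=V−Δ·S=-1.2096
The time-0 hedge costs 39.8203, which is the no-arbitrage price.

(0,0): Delta=0.2995 Bond=-1.2096
(1,0): Delta=0.0230 Bond=34.7066
(1,1): Delta=1.0000 Bond=-145.2373
(2,0): Delta=-0.3627 Bond=84.4742
(2,1): Delta=1.0000 Bond=-153.9516
(2,2): Delta=1.0000 Bond=-153.9516
(3,0): Delta=-0.9006 Bond=152.7254
(3,1): Delta=1.0000 Bond=-163.1887
(3,2): Delta=1.0000 Bond=-163.1887
(3,3): Delta=1.0000 Bond=-163.1887
V0=39.8203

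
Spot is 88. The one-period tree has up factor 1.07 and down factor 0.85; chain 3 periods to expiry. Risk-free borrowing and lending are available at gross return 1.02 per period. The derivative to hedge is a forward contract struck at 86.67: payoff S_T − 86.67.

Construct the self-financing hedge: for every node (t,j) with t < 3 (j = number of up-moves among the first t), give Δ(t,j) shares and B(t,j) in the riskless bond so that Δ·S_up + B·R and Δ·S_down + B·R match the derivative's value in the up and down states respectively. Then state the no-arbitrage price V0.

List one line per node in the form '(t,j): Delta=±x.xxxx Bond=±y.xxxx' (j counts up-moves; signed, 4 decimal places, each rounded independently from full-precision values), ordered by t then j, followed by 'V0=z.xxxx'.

The replicating-portfolio and risk-neutral prices coincide; use p* = (1.02−0.85)/(1.07−0.85) = 0.7727 for the latter.
Terminal values V(3,·): V(3,0)=-32.6270, V(3,1)=-18.6394, V(3,2)=-1.0315, V(3,3)=21.1338
  t=2,j=0: stock 63.5800 → up 68.0306 (V=-18.6394), down 54.0430 (V=-32.6270). Price -21.3906; hedge Δ=1.0000, bond B=-84.9706.
  t=2,j=1: stock 80.0360 → up 85.6385 (V=-1.0315), down 68.0306 (V=-18.6394). Price -4.9346; hedge Δ=1.0000, bond B=-84.9706.
  t=2,j=2: stock 100.7512 → up 107.8038 (V=21.1338), down 85.6385 (V=-1.0315). Price 15.7806; hedge Δ=1.0000, bond B=-84.9706.
  t=1,j=0: stock 74.8000 → up 80.0360 (V=-4.9346), down 63.5800 (V=-21.3906). Price -8.5045; hedge Δ=1.0000, bond B=-83.3045.
  t=1,j=1: stock 94.1600 → up 100.7512 (V=15.7806), down 80.0360 (V=-4.9346). Price 10.8555; hedge Δ=1.0000, bond B=-83.3045.
  t=0,j=0: stock 88.0000 → up 94.1600 (V=10.8555), down 74.8000 (V=-8.5045). Price 6.3289; hedge Δ=1.0000, bond B=-81.6711.
Each (Δ,B) replicates both successor values, so the strategy is self-financing and V0 is arbitrage-free.

(0,0): Delta=1.0000 Bond=-81.6711
(1,0): Delta=1.0000 Bond=-83.3045
(1,1): Delta=1.0000 Bond=-83.3045
(2,0): Delta=1.0000 Bond=-84.9706
(2,1): Delta=1.0000 Bond=-84.9706
(2,2): Delta=1.0000 Bond=-84.9706
V0=6.3289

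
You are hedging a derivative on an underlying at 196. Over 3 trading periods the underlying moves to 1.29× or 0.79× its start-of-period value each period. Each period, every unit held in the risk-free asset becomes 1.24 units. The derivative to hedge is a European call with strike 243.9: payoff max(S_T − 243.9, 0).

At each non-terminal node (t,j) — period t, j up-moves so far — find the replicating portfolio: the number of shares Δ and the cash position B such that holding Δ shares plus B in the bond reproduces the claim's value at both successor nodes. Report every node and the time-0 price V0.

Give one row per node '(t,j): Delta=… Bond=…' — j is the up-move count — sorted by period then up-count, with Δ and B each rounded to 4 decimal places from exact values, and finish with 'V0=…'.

Under the risk-neutral measure, an up-move has probability p* = (R−d)/(u−d) = 0.9000 and values discount at R = 1.24.
Terminal payoffs: V(3,0)=0.0000, V(3,1)=0.0000, V(3,2)=13.7692, V(3,3)=176.8510
  t=2,j=0: stock 122.3236 → up 157.7974 (V=0.0000), down 96.6356 (V=0.0000). Price 0.0000; hedge Δ=0.0000, bond B=0.0000.
  t=2,j=1: stock 199.7436 → up 257.6692 (V=13.7692), down 157.7974 (V=0.0000). Price 9.9938; hedge Δ=0.1379, bond B=-17.5447.
  t=2,j=2: stock 326.1636 → up 420.7510 (V=176.8510), down 257.6692 (V=13.7692). Price 129.4701; hedge Δ=1.0000, bond B=-196.6935.
  t=1,j=0: stock 154.8400 → up 199.7436 (V=9.9938), down 122.3236 (V=0.0000). Price 7.2536; hedge Δ=0.1291, bond B=-12.7340.
  t=1,j=1: stock 252.8400 → up 326.1636 (V=129.4701), down 199.7436 (V=9.9938). Price 94.7762; hedge Δ=0.9451, bond B=-144.1763.
  t=0,j=0: stock 196.0000 → up 252.8400 (V=94.7762), down 154.8400 (V=7.2536). Price 69.3741; hedge Δ=0.8931, bond B=-105.6711.
Root portfolio cost Δ·196+B reproduces V0=69.3741.

(0,0): Delta=0.8931 Bond=-105.6711
(1,0): Delta=0.1291 Bond=-12.7340
(1,1): Delta=0.9451 Bond=-144.1763
(2,0): Delta=0.0000 Bond=0.0000
(2,1): Delta=0.1379 Bond=-17.5447
(2,2): Delta=1.0000 Bond=-196.6935
V0=69.3741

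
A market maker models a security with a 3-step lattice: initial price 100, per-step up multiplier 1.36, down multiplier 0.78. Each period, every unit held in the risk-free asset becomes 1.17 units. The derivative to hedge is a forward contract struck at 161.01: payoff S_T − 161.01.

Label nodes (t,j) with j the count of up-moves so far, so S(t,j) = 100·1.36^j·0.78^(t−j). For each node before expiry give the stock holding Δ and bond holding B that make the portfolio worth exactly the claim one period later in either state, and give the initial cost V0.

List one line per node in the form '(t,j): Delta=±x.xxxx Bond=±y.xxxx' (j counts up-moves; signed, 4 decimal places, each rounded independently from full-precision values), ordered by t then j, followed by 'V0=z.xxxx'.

No-arbitrage ⇒ martingale measure with p* = (R−d)/(u−d) = 0.6724.
Payoff layer (t=3): V(3,0)=-113.5548, V(3,1)=-78.2676, V(3,2)=-16.7412, V(3,3)=90.5356
Node (2,0) S=60.8400: V=(p*·-78.2676+(1−p*)·-113.5548)/1.17=-76.7754; Δ=(-78.2676−-113.5548)/(82.7424−47.4552)=1.0000; B=V−Δ·S=-137.6154
Node (2,1) S=106.0800: V=(p*·-16.7412+(1−p*)·-78.2676)/1.17=-31.5354; Δ=(-16.7412−-78.2676)/(144.2688−82.7424)=1.0000; B=V−Δ·S=-137.6154
Node (2,2) S=184.9600: V=(p*·90.5356+(1−p*)·-16.7412)/1.17=47.3446; Δ=(90.5356−-16.7412)/(251.5456−144.2688)=1.0000; B=V−Δ·S=-137.6154
Node (1,0) S=78.0000: V=(p*·-31.5354+(1−p*)·-76.7754)/1.17=-39.6200; Δ=(-31.5354−-76.7754)/(106.0800−60.8400)=1.0000; B=V−Δ·S=-117.6200
Node (1,1) S=136.0000: V=(p*·47.3446+(1−p*)·-31.5354)/1.17=18.3800; Δ=(47.3446−-31.5354)/(184.9600−106.0800)=1.0000; B=V−Δ·S=-117.6200
Node (0,0) S=100.0000: V=(p*·18.3800+(1−p*)·-39.6200)/1.17=-0.5299; Δ=(18.3800−-39.6200)/(136.0000−78.0000)=1.0000; B=V−Δ·S=-100.5299
Check: Δ(0,0)·S0 + B(0,0) = -0.5299 = V0.

(0,0): Delta=1.0000 Bond=-100.5299
(1,0): Delta=1.0000 Bond=-117.6200
(1,1): Delta=1.0000 Bond=-117.6200
(2,0): Delta=1.0000 Bond=-137.6154
(2,1): Delta=1.0000 Bond=-137.6154
(2,2): Delta=1.0000 Bond=-137.6154
V0=-0.5299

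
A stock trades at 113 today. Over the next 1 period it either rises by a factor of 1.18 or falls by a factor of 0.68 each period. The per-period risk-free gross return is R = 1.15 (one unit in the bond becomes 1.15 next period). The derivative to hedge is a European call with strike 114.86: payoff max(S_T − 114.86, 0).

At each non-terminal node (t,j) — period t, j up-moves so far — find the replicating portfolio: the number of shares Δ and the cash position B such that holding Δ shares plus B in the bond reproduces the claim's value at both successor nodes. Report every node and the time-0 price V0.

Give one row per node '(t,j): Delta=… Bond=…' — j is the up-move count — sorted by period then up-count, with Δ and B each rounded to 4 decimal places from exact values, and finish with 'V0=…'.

Risk-neutral probability p* = (R−d)/(u−d) = (1.15−0.68)/(1.18−0.68) = 0.9400.
Terminal values V(1,·): V(1,0)=0.0000, V(1,1)=18.4800
Node (0,0) S=113.0000: V=(p*·18.4800+(1−p*)·0.0000)/1.15=15.1054; Δ=(18.4800−0.0000)/(133.3400−76.8400)=0.3271; B=V−Δ·S=-21.8546
Self-financing check: at every node Δ·S+B equals the discounted successor values.

(0,0): Delta=0.3271 Bond=-21.8546
V0=15.1054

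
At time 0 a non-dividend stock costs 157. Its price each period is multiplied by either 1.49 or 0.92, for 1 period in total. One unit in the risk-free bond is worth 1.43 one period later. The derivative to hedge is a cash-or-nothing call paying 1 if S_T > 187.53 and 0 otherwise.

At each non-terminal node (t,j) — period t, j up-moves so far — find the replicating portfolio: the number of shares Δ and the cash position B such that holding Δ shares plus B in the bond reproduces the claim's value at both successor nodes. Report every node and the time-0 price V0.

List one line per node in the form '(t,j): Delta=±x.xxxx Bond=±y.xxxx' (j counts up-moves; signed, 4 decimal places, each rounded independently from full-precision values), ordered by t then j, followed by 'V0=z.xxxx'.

(0,0): Delta=0.0112 Bond=-1.1287
V0=0.6257

Risk-neutral probability p* = (R−d)/(u−d) = (1.43−0.92)/(1.49−0.92) = 0.8947.
Terminal payoffs: V(1,0)=0.0000, V(1,1)=1.0000
  t=0,j=0: stock 157.0000 → up 233.9300 (V=1.0000), down 144.4400 (V=0.0000). Price 0.6257; hedge Δ=0.0112, bond B=-1.1287.
Check: Δ(0,0)·S0 + B(0,0) = 0.6257 = V0.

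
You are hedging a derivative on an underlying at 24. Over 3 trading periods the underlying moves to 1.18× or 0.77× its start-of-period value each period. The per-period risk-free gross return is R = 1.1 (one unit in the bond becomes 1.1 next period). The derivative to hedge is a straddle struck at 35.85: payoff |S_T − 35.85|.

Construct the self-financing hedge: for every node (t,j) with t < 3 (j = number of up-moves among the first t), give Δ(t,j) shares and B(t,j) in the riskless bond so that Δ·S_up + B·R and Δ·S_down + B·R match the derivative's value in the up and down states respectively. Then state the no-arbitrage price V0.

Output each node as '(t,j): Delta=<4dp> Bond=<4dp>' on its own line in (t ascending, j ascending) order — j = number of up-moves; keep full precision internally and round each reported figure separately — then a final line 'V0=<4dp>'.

(0,0): Delta=-0.6101 Bond=20.3847
(1,0): Delta=-1.0000 Bond=29.6281
(1,1): Delta=-0.5484 Bond=20.6765
(2,0): Delta=-1.0000 Bond=32.5909
(2,1): Delta=-1.0000 Bond=32.5909
(2,2): Delta=-0.4770 Bond=20.3571
V0=5.7418

The replicating-portfolio and risk-neutral prices coincide; use p* = (1.1−0.77)/(1.18−0.77) = 0.8049 for the latter.
Payoff layer (t=3): V(3,0)=24.8932, V(3,1)=19.0591, V(3,2)=10.1184, V(3,3)=3.5828
Node (2,0) S=14.2296: V=(p*·19.0591+(1−p*)·24.8932)/1.1=18.3613; Δ=(19.0591−24.8932)/(16.7909−10.9568)=-1.0000; B=V−Δ·S=32.5909
Node (2,1) S=21.8064: V=(p*·10.1184+(1−p*)·19.0591)/1.1=10.7845; Δ=(10.1184−19.0591)/(25.7316−16.7909)=-1.0000; B=V−Δ·S=32.5909
Node (2,2) S=33.4176: V=(p*·3.5828+(1−p*)·10.1184)/1.1=4.4164; Δ=(3.5828−10.1184)/(39.4328−25.7316)=-0.4770; B=V−Δ·S=20.3571
Node (1,0) S=18.4800: V=(p*·10.7845+(1−p*)·18.3613)/1.1=11.1481; Δ=(10.7845−18.3613)/(21.8064−14.2296)=-1.0000; B=V−Δ·S=29.6281
Node (1,1) S=28.3200: V=(p*·4.4164+(1−p*)·10.7845)/1.1=5.1445; Δ=(4.4164−10.7845)/(33.4176−21.8064)=-0.5484; B=V−Δ·S=20.6765
Node (0,0) S=24.0000: V=(p*·5.1445+(1−p*)·11.1481)/1.1=5.7418; Δ=(5.1445−11.1481)/(28.3200−18.4800)=-0.6101; B=V−Δ·S=20.3847
The time-0 hedge costs 5.7418, which is the no-arbitrage price.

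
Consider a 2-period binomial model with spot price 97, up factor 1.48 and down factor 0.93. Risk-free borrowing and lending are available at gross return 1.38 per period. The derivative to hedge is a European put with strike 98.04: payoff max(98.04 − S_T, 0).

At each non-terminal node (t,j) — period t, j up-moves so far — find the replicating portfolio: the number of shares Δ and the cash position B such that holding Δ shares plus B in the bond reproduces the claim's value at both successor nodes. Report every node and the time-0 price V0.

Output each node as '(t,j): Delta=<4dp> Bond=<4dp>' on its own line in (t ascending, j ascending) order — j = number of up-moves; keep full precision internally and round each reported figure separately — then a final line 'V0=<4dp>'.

Under the risk-neutral measure, an up-move has probability p* = (R−d)/(u−d) = 0.8182 and values discount at R = 1.38.
Payoff layer (t=2): V(2,0)=14.1447, V(2,1)=0.0000, V(2,2)=0.0000
Node (1,0) S=90.2100: V=(p*·0.0000+(1−p*)·14.1447)/1.38=1.8636; Δ=(0.0000−14.1447)/(133.5108−83.8953)=-0.2851; B=V−Δ·S=27.5812
Node (1,1) S=143.5600: V=(p*·0.0000+(1−p*)·0.0000)/1.38=0.0000; Δ=(0.0000−0.0000)/(212.4688−133.5108)=0.0000; B=V−Δ·S=0.0000
Node (0,0) S=97.0000: V=(p*·0.0000+(1−p*)·1.8636)/1.38=0.2455; Δ=(0.0000−1.8636)/(143.5600−90.2100)=-0.0349; B=V−Δ·S=3.6339
Each (Δ,B) replicates both successor values, so the strategy is self-financing and V0 is arbitrage-free.

(0,0): Delta=-0.0349 Bond=3.6339
(1,0): Delta=-0.2851 Bond=27.5812
(1,1): Delta=0.0000 Bond=0.0000
V0=0.2455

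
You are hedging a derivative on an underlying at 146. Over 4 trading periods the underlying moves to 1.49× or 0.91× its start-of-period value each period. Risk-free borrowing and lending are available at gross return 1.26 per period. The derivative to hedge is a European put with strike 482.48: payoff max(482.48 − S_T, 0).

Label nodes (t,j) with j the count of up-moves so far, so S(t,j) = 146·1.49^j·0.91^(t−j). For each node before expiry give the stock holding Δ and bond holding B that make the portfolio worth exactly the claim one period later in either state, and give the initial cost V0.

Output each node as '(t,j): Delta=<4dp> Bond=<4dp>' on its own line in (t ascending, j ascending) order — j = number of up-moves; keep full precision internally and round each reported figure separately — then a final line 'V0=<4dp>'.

Under the risk-neutral measure, an up-move has probability p* = (R−d)/(u−d) = 0.6034 and values discount at R = 1.26.
Terminal values V(4,·): V(4,0)=382.3606, V(4,1)=318.5482, V(4,2)=214.0641, V(4,3)=42.9859, V(4,4)=0.0000
  t=3,j=0: stock 110.0214 → up 163.9318 (V=318.5482), down 100.1194 (V=382.3606). Price 272.8993; hedge Δ=-1.0000, bond B=382.9206.
  t=3,j=1: stock 180.1449 → up 268.4159 (V=214.0641), down 163.9318 (V=318.5482). Price 202.7758; hedge Δ=-1.0000, bond B=382.9206.
  t=3,j=2: stock 294.9625 → up 439.4941 (V=42.9859), down 268.4159 (V=214.0641). Price 87.9581; hedge Δ=-1.0000, bond B=382.9206.
  t=3,j=3: stock 482.9606 → up 719.6112 (V=0.0000), down 439.4941 (V=42.9859). Price 13.5287; hedge Δ=-0.1535, bond B=87.6423.
  t=2,j=0: stock 120.9026 → up 180.1449 (V=202.7758), down 110.0214 (V=272.8993). Price 183.0027; hedge Δ=-1.0000, bond B=303.9053.
  t=2,j=1: stock 197.9614 → up 294.9625 (V=87.9581), down 180.1449 (V=202.7758). Price 105.9439; hedge Δ=-1.0000, bond B=303.9053.
  t=2,j=2: stock 324.1346 → up 482.9606 (V=13.5287), down 294.9625 (V=87.9581). Price 34.1618; hedge Δ=-0.3959, bond B=162.4884.
  t=1,j=0: stock 132.8600 → up 197.9614 (V=105.9439), down 120.9026 (V=183.0027). Price 108.3347; hedge Δ=-1.0000, bond B=241.1947.
  t=1,j=1: stock 217.5400 → up 324.1346 (V=34.1618), down 197.9614 (V=105.9439). Price 49.7040; hedge Δ=-0.5689, bond B=173.4663.
  t=0,j=0: stock 146.0000 → up 217.5400 (V=49.7040), down 132.8600 (V=108.3347). Price 57.9001; hedge Δ=-0.6924, bond B=158.9874.
The time-0 hedge costs 57.9001, which is the no-arbitrage price.

(0,0): Delta=-0.6924 Bond=158.9874
(1,0): Delta=-1.0000 Bond=241.1947
(1,1): Delta=-0.5689 Bond=173.4663
(2,0): Delta=-1.0000 Bond=303.9053
(2,1): Delta=-1.0000 Bond=303.9053
(2,2): Delta=-0.3959 Bond=162.4884
(3,0): Delta=-1.0000 Bond=382.9206
(3,1): Delta=-1.0000 Bond=382.9206
(3,2): Delta=-1.0000 Bond=382.9206
(3,3): Delta=-0.1535 Bond=87.6423
V0=57.9001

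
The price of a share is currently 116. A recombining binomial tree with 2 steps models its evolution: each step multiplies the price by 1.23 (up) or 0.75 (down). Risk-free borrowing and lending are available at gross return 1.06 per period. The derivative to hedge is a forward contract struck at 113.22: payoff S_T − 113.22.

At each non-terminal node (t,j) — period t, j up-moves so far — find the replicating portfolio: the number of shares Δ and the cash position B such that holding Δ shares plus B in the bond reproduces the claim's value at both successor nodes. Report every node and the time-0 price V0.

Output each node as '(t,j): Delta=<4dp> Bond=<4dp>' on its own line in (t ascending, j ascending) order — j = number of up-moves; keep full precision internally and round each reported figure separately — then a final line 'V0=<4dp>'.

No-arbitrage ⇒ martingale measure with p* = (R−d)/(u−d) = 0.6458.
Terminal values V(2,·): V(2,0)=-47.9700, V(2,1)=-6.2100, V(2,2)=62.2764
(1,0): S=87.0000. Δ = (V_up−V_dn)/(S_up−S_dn) = (-6.2100−-47.9700)/(107.0100−65.2500) = 1.0000. V = [p*·-6.2100 + (1−p*)·-47.9700]/1.06 = -19.8113. B = V − Δ·S = -106.8113.
(1,1): S=142.6800. Δ = (V_up−V_dn)/(S_up−S_dn) = (62.2764−-6.2100)/(175.4964−107.0100) = 1.0000. V = [p*·62.2764 + (1−p*)·-6.2100]/1.06 = 35.8687. B = V − Δ·S = -106.8113.
(0,0): S=116.0000. Δ = (V_up−V_dn)/(S_up−S_dn) = (35.8687−-19.8113)/(142.6800−87.0000) = 1.0000. V = [p*·35.8687 + (1−p*)·-19.8113]/1.06 = 15.2346. B = V − Δ·S = -100.7654.
Self-financing check: at every node Δ·S+B equals the discounted successor values.

(0,0): Delta=1.0000 Bond=-100.7654
(1,0): Delta=1.0000 Bond=-106.8113
(1,1): Delta=1.0000 Bond=-106.8113
V0=15.2346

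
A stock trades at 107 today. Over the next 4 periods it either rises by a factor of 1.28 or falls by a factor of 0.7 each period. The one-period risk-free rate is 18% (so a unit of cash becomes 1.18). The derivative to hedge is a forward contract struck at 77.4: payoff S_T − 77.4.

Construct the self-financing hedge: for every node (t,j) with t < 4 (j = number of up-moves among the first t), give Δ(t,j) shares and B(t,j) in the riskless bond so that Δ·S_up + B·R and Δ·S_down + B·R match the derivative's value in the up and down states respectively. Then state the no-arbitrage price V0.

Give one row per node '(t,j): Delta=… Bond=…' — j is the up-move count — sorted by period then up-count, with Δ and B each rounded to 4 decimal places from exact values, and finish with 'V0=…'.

Since d<R<u, set p* = (R−d)/(u−d) = 0.8276; price each node as the discounted p*-expectation of its children.
Payoff layer (t=4): V(4,0)=-51.7093, V(4,1)=-30.4227, V(4,2)=8.5013, V(4,3)=79.6767, V(4,4)=209.8259
(3,0): S=36.7010. Δ = (V_up−V_dn)/(S_up−S_dn) = (-30.4227−-51.7093)/(46.9773−25.6907) = 1.0000. V = [p*·-30.4227 + (1−p*)·-51.7093]/1.18 = -28.8922. B = V − Δ·S = -65.5932.
(3,1): S=67.1104. Δ = (V_up−V_dn)/(S_up−S_dn) = (8.5013−-30.4227)/(85.9013−46.9773) = 1.0000. V = [p*·8.5013 + (1−p*)·-30.4227]/1.18 = 1.5172. B = V − Δ·S = -65.5932.
(3,2): S=122.7162. Δ = (V_up−V_dn)/(S_up−S_dn) = (79.6767−8.5013)/(157.0767−85.9013) = 1.0000. V = [p*·79.6767 + (1−p*)·8.5013]/1.18 = 57.1229. B = V − Δ·S = -65.5932.
(3,3): S=224.3953. Δ = (V_up−V_dn)/(S_up−S_dn) = (209.8259−79.6767)/(287.2259−157.0767) = 1.0000. V = [p*·209.8259 + (1−p*)·79.6767]/1.18 = 158.8020. B = V − Δ·S = -65.5932.
(2,0): S=52.4300. Δ = (V_up−V_dn)/(S_up−S_dn) = (1.5172−-28.8922)/(67.1104−36.7010) = 1.0000. V = [p*·1.5172 + (1−p*)·-28.8922]/1.18 = -3.1575. B = V − Δ·S = -55.5875.
(2,1): S=95.8720. Δ = (V_up−V_dn)/(S_up−S_dn) = (57.1229−1.5172)/(122.7162−67.1104) = 1.0000. V = [p*·57.1229 + (1−p*)·1.5172]/1.18 = 40.2845. B = V − Δ·S = -55.5875.
(2,2): S=175.3088. Δ = (V_up−V_dn)/(S_up−S_dn) = (158.8020−57.1229)/(224.3953−122.7162) = 1.0000. V = [p*·158.8020 + (1−p*)·57.1229]/1.18 = 119.7213. B = V − Δ·S = -55.5875.
(1,0): S=74.9000. Δ = (V_up−V_dn)/(S_up−S_dn) = (40.2845−-3.1575)/(95.8720−52.4300) = 1.0000. V = [p*·40.2845 + (1−p*)·-3.1575]/1.18 = 27.7920. B = V − Δ·S = -47.1080.
(1,1): S=136.9600. Δ = (V_up−V_dn)/(S_up−S_dn) = (119.7213−40.2845)/(175.3088−95.8720) = 1.0000. V = [p*·119.7213 + (1−p*)·40.2845]/1.18 = 89.8520. B = V − Δ·S = -47.1080.
(0,0): S=107.0000. Δ = (V_up−V_dn)/(S_up−S_dn) = (89.8520−27.7920)/(136.9600−74.9000) = 1.0000. V = [p*·89.8520 + (1−p*)·27.7920]/1.18 = 67.0779. B = V − Δ·S = -39.9221.
Each (Δ,B) replicates both successor values, so the strategy is self-financing and V0 is arbitrage-free.

(0,0): Delta=1.0000 Bond=-39.9221
(1,0): Delta=1.0000 Bond=-47.1080
(1,1): Delta=1.0000 Bond=-47.1080
(2,0): Delta=1.0000 Bond=-55.5875
(2,1): Delta=1.0000 Bond=-55.5875
(2,2): Delta=1.0000 Bond=-55.5875
(3,0): Delta=1.0000 Bond=-65.5932
(3,1): Delta=1.0000 Bond=-65.5932
(3,2): Delta=1.0000 Bond=-65.5932
(3,3): Delta=1.0000 Bond=-65.5932
V0=67.0779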